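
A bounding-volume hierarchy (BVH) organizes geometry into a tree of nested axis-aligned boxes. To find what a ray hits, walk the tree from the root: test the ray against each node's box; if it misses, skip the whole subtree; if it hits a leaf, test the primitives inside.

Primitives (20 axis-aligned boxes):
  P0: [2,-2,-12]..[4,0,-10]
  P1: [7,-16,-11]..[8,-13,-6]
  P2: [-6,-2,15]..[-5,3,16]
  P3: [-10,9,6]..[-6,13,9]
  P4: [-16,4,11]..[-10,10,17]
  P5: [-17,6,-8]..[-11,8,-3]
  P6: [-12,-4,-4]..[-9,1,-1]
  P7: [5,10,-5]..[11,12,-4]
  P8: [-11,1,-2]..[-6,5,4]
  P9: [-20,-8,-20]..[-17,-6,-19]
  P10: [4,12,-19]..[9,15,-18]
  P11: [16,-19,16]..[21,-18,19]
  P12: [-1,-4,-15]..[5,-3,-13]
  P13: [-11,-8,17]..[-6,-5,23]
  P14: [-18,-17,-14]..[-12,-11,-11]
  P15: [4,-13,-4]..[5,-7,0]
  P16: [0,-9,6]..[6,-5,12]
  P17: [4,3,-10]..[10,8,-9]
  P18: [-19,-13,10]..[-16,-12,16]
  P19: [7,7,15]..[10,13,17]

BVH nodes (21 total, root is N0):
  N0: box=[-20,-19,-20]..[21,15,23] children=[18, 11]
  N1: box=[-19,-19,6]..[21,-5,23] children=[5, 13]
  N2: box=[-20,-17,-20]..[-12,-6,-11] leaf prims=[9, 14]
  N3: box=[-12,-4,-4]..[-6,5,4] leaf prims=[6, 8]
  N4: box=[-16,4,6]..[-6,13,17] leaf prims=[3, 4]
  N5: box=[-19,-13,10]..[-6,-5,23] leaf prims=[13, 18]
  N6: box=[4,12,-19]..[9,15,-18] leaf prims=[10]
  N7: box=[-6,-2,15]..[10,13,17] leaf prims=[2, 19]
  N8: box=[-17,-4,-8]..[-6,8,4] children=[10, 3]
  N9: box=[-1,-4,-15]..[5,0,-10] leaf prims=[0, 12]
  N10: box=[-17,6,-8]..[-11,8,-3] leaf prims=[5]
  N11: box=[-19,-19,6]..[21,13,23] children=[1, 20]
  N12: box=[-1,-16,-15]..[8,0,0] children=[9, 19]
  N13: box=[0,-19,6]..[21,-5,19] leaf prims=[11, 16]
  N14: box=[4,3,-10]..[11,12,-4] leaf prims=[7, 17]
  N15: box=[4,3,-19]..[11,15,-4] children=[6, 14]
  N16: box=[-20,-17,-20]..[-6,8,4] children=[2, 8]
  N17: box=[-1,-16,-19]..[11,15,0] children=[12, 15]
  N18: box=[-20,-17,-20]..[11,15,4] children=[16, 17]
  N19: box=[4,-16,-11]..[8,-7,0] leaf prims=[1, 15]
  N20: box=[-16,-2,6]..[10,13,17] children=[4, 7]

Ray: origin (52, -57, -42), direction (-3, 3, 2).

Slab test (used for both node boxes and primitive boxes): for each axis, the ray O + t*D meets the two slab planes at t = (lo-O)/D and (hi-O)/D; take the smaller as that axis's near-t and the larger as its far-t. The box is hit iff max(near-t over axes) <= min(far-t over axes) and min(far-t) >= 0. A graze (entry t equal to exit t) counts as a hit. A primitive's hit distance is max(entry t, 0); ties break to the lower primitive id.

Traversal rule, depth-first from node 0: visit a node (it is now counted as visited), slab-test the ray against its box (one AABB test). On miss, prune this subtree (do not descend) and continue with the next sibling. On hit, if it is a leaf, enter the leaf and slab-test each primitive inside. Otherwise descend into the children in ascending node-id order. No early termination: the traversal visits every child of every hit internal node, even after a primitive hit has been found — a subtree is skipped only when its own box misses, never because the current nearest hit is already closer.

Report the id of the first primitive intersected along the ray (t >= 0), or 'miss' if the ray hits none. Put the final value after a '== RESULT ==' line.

Trace the traversal:
N0 x:[31/3,24] y:[38/3,24] z:[11,65/2] -> hit [38/3,24], descend [11, 18]
  N11 x:[31/3,71/3] y:[38/3,70/3] z:[24,65/2] -> miss, prune
  N18 x:[41/3,24] y:[40/3,24] z:[11,23] -> hit [41/3,23], descend [16, 17]
    N16 x:[58/3,24] y:[40/3,65/3] z:[11,23] -> hit [58/3,65/3], descend [2, 8]
      N2 x:[64/3,24] y:[40/3,17] z:[11,31/2] -> miss, prune
      N8 x:[58/3,23] y:[53/3,65/3] z:[17,23] -> hit [58/3,65/3], descend [3, 10]
        N3 x:[58/3,64/3] y:[53/3,62/3] z:[19,23] -> hit [58/3,62/3] leaf, test {P6(miss), P8@t=20}
        N10 x:[21,23] y:[21,65/3] z:[17,39/2] -> miss, prune
    N17 x:[41/3,53/3] y:[41/3,24] z:[23/2,21] -> hit [41/3,53/3], descend [12, 15]
      N12 x:[44/3,53/3] y:[41/3,19] z:[27/2,21] -> hit [44/3,53/3], descend [9, 19]
        N9 x:[47/3,53/3] y:[53/3,19] z:[27/2,16] -> miss, prune
        N19 x:[44/3,16] y:[41/3,50/3] z:[31/2,21] -> hit [31/2,16] leaf, test {P1(miss), P15(miss)}
      N15 x:[41/3,16] y:[20,24] z:[23/2,19] -> miss, prune

Visited [0, 11, 18, 16, 2, 8, 3, 10, 17, 12, 9, 19, 15]. Tests: 13 box, 2 leaf. Nearest: P8.

== RESULT ==
8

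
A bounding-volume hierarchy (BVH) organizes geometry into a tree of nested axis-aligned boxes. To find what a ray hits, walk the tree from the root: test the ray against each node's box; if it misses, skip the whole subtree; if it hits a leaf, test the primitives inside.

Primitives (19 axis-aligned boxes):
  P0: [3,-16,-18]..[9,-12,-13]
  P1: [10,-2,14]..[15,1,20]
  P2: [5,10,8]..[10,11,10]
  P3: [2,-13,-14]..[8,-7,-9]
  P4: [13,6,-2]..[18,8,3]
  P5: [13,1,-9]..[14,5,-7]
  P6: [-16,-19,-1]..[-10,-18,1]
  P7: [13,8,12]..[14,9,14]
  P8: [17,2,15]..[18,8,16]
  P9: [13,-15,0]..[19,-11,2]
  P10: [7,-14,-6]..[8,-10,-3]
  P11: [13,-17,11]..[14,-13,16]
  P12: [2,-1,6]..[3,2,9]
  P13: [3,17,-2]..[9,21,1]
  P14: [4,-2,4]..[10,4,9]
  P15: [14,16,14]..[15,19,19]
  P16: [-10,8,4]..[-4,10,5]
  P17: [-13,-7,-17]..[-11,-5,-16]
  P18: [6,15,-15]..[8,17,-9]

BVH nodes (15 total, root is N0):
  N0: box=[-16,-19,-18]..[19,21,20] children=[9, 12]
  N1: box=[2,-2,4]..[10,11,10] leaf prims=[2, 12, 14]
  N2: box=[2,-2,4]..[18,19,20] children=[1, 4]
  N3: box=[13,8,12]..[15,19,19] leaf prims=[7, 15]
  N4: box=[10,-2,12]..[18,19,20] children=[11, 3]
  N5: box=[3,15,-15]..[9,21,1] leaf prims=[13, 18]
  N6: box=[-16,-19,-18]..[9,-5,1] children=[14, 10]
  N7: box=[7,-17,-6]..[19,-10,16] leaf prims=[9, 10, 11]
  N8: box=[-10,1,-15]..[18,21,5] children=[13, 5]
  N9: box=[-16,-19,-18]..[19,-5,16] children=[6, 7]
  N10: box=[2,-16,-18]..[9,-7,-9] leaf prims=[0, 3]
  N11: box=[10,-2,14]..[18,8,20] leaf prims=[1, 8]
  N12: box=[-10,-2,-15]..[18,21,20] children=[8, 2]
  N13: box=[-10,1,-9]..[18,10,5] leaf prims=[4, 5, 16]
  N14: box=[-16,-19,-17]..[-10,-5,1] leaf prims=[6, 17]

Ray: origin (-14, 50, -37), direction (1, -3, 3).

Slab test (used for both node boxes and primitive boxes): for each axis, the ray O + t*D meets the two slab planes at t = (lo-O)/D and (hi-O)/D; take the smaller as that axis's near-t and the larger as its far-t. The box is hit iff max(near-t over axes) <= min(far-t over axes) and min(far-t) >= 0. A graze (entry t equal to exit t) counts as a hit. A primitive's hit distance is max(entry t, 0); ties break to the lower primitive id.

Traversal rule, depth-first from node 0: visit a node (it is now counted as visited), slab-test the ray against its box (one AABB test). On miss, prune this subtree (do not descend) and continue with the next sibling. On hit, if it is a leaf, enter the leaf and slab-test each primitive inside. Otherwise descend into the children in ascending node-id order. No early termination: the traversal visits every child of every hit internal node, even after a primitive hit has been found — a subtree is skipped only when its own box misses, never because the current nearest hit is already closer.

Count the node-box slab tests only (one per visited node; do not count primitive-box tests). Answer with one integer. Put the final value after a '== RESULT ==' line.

Trace the traversal:
N0 x:[-2,33] y:[29/3,23] z:[19/3,19] -> hit [29/3,19], descend [9, 12]
  N9 x:[-2,33] y:[55/3,23] z:[19/3,53/3] -> miss, prune
  N12 x:[4,32] y:[29/3,52/3] z:[22/3,19] -> hit [29/3,52/3], descend [2, 8]
    N2 x:[16,32] y:[31/3,52/3] z:[41/3,19] -> hit [16,52/3], descend [1, 4]
      N1 x:[16,24] y:[13,52/3] z:[41/3,47/3] -> miss, prune
      N4 x:[24,32] y:[31/3,52/3] z:[49/3,19] -> miss, prune
    N8 x:[4,32] y:[29/3,49/3] z:[22/3,14] -> hit [29/3,14], descend [5, 13]
      N5 x:[17,23] y:[29/3,35/3] z:[22/3,38/3] -> miss, prune
      N13 x:[4,32] y:[40/3,49/3] z:[28/3,14] -> hit [40/3,14] leaf, test {P4(miss), P5(miss), P16(miss)}

order=[0, 9, 12, 2, 1, 4, 8, 5, 13]  |boxes|=9  |leaves|=1  hit=miss

== RESULT ==
9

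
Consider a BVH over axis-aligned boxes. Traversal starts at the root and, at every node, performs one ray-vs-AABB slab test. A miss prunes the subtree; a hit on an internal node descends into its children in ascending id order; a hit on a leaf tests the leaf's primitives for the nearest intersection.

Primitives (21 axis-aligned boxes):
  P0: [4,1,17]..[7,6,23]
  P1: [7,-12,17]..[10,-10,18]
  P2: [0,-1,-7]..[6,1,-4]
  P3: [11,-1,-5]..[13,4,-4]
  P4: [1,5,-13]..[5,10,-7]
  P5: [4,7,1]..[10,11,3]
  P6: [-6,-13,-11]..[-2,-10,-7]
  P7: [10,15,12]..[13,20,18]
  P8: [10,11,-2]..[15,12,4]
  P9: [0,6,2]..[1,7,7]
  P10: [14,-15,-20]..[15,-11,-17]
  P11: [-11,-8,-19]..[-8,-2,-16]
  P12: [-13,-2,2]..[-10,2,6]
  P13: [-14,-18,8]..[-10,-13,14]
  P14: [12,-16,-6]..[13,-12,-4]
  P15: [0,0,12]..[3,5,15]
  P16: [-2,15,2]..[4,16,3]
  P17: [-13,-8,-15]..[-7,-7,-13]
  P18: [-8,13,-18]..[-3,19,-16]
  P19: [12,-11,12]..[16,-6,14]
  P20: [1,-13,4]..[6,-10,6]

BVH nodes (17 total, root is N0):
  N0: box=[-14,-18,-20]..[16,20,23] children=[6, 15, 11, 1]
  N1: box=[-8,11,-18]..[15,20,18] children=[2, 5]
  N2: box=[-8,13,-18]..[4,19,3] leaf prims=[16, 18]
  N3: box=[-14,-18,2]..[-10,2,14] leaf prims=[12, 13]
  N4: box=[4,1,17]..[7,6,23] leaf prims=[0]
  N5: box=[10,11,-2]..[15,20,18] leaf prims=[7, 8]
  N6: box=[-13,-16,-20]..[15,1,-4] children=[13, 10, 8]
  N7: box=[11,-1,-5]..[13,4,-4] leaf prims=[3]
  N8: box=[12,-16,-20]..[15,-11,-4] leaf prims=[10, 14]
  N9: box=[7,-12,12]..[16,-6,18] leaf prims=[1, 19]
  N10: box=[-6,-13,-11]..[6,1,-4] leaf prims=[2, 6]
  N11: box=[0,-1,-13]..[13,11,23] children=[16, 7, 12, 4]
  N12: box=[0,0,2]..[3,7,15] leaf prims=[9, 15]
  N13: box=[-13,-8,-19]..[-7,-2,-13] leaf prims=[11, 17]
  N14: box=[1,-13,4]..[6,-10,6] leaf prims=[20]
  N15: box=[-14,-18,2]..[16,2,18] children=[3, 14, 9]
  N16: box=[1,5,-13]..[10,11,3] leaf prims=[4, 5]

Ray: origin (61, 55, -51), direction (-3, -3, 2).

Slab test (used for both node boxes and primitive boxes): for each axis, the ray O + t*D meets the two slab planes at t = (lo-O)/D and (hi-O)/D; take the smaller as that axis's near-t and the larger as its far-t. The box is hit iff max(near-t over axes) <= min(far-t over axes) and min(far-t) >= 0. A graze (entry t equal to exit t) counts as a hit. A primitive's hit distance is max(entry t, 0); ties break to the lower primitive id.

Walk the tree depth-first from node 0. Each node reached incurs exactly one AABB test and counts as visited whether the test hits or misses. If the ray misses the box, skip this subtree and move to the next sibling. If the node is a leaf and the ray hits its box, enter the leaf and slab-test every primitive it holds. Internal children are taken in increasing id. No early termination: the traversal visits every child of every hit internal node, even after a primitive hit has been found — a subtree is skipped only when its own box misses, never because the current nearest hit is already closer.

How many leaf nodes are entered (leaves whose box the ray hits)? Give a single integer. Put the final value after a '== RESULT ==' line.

Traverse from the root:
N0 x:[15,25] y:[35/3,73/3] z:[31/2,37] -> hit [31/2,73/3], descend [1, 6, 11, 15]
  N1 x:[46/3,23] y:[35/3,44/3] z:[33/2,69/2] -> miss, prune
  N6 x:[46/3,74/3] y:[18,71/3] z:[31/2,47/2] -> hit [18,47/2], descend [8, 10, 13]
    N8 x:[46/3,49/3] y:[22,71/3] z:[31/2,47/2] -> miss, prune
    N10 x:[55/3,67/3] y:[18,68/3] z:[20,47/2] -> hit [20,67/3] leaf, test {P2(miss), P6@t=65/3}
    N13 x:[68/3,74/3] y:[19,21] z:[16,19] -> miss, prune
  N11 x:[16,61/3] y:[44/3,56/3] z:[19,37] -> miss, prune
  N15 x:[15,25] y:[53/3,73/3] z:[53/2,69/2] -> miss, prune

order=[0, 1, 6, 8, 10, 13, 11, 15]  |boxes|=8  |leaves|=1  hit=P6

== RESULT ==
1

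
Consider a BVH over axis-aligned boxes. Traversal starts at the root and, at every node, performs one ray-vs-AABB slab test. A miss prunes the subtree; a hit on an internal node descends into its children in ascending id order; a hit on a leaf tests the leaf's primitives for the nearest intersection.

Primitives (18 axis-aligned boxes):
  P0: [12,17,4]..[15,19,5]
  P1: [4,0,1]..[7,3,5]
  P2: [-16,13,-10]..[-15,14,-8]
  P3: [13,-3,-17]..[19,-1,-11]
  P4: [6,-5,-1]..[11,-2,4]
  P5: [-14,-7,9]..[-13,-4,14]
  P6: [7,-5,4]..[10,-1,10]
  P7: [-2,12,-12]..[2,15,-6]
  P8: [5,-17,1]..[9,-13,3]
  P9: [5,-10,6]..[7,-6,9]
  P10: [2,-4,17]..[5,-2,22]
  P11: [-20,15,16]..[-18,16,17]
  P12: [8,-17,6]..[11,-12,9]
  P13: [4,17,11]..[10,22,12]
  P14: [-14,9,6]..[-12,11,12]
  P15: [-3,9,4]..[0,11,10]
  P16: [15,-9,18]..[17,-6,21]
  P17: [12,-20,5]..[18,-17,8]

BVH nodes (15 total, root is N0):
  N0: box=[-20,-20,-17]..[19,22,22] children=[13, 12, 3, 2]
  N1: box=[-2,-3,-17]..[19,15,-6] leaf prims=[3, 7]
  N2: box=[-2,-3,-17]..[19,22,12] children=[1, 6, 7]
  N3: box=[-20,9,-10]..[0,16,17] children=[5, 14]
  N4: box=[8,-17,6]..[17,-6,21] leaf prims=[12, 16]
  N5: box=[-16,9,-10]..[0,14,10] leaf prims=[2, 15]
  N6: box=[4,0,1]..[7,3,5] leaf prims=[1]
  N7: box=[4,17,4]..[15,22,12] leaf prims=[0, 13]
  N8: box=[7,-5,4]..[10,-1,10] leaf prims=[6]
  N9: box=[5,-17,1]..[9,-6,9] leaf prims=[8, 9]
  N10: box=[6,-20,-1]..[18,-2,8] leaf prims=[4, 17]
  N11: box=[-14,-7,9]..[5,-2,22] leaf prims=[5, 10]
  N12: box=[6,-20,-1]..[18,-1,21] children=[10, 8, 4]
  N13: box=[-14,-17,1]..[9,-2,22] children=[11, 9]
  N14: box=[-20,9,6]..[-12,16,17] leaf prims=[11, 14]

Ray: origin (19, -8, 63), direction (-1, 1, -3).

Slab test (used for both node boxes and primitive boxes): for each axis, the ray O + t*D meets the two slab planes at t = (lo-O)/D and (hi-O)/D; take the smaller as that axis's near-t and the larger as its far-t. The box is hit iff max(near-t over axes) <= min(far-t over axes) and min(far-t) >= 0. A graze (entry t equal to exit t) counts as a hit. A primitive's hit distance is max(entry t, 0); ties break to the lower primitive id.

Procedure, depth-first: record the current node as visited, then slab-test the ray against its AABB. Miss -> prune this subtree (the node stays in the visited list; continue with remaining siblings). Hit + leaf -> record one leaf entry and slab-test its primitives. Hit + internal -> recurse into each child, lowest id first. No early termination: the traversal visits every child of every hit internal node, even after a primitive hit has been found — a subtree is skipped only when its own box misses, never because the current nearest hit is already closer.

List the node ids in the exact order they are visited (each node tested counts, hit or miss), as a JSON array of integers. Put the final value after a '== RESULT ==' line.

Trace the traversal:
N0 x:[0,39] y:[-12,30] z:[41/3,80/3] -> hit [41/3,80/3], descend [2, 3, 12, 13]
  N2 x:[0,21] y:[5,30] z:[17,80/3] -> hit [17,21], descend [1, 6, 7]
    N1 x:[0,21] y:[5,23] z:[23,80/3] -> miss, prune
    N6 x:[12,15] y:[8,11] z:[58/3,62/3] -> miss, prune
    N7 x:[4,15] y:[25,30] z:[17,59/3] -> miss, prune
  N3 x:[19,39] y:[17,24] z:[46/3,73/3] -> hit [19,24], descend [5, 14]
    N5 x:[19,35] y:[17,22] z:[53/3,73/3] -> hit [19,22] leaf, test {P2(miss), P15@t=19}
    N14 x:[31,39] y:[17,24] z:[46/3,19] -> miss, prune
  N12 x:[1,13] y:[-12,7] z:[14,64/3] -> miss, prune
  N13 x:[10,33] y:[-9,6] z:[41/3,62/3] -> miss, prune

10 AABB tests over nodes [0, 2, 1, 6, 7, 3, 5, 14, 12, 13]; 1 leaf entered; closest P15.

== RESULT ==
[0, 2, 1, 6, 7, 3, 5, 14, 12, 13]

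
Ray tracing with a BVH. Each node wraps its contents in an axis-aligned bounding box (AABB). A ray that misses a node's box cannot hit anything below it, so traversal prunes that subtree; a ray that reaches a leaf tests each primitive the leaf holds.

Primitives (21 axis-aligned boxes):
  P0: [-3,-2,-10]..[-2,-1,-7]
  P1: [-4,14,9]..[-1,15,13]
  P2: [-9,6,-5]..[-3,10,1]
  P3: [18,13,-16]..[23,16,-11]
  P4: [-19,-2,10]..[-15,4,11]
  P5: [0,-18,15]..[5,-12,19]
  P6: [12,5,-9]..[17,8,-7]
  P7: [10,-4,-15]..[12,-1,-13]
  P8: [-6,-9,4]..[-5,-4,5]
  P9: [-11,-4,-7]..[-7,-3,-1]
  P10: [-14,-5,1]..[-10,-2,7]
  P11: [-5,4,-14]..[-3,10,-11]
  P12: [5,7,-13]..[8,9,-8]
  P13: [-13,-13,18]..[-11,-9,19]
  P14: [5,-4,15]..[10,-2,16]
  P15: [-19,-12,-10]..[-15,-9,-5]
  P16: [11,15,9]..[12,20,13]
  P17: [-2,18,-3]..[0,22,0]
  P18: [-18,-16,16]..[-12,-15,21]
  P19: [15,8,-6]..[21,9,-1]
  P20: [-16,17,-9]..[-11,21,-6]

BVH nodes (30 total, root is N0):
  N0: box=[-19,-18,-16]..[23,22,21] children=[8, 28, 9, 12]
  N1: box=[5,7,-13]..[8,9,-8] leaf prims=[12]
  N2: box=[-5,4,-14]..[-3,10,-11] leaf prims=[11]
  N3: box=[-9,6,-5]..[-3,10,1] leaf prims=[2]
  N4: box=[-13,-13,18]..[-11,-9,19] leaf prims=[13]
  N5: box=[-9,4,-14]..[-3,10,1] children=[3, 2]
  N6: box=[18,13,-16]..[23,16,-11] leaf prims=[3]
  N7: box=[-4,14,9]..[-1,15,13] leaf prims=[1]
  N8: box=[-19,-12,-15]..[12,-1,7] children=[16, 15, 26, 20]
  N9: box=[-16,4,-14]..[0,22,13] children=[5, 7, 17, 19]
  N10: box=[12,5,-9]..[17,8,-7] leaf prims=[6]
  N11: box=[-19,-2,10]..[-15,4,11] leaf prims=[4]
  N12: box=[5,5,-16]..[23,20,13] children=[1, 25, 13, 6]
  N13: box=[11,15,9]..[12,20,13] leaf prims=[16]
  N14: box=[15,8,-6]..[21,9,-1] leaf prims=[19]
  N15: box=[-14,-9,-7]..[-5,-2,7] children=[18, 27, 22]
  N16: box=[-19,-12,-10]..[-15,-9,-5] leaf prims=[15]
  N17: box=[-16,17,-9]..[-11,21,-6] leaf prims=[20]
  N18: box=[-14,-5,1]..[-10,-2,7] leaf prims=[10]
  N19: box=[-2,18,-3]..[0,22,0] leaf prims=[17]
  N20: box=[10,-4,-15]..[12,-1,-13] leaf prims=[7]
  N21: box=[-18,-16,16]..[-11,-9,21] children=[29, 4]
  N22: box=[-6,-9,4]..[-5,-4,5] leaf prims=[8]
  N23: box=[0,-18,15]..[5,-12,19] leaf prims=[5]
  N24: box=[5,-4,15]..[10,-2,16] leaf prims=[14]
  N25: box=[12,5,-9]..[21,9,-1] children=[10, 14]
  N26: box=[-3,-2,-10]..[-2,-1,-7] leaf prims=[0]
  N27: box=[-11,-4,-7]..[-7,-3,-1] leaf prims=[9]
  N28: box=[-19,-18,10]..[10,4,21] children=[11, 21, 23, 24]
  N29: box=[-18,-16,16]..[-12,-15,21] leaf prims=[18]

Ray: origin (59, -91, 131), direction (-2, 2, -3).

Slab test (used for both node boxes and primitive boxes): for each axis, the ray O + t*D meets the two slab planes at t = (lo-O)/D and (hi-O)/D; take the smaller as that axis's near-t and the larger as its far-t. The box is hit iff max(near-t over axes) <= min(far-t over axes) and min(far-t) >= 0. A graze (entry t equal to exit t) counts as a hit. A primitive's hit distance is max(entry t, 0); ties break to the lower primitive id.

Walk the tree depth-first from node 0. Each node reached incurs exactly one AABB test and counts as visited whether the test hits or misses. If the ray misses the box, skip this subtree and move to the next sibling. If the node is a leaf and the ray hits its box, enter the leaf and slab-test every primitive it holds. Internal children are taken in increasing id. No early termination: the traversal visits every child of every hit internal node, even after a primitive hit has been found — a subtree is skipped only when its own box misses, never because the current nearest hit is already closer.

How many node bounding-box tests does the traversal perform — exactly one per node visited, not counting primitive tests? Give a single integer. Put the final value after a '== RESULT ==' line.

Trace the traversal:
N0 x:[18,39] y:[73/2,113/2] z:[110/3,49] -> hit [110/3,39], descend [8, 9, 12, 28]
  N8 x:[47/2,39] y:[79/2,45] z:[124/3,146/3] -> miss, prune
  N9 x:[59/2,75/2] y:[95/2,113/2] z:[118/3,145/3] -> miss, prune
  N12 x:[18,27] y:[48,111/2] z:[118/3,49] -> miss, prune
  N28 x:[49/2,39] y:[73/2,95/2] z:[110/3,121/3] -> hit [110/3,39], descend [11, 21, 23, 24]
    N11 x:[37,39] y:[89/2,95/2] z:[40,121/3] -> miss, prune
    N21 x:[35,77/2] y:[75/2,41] z:[110/3,115/3] -> hit [75/2,115/3], descend [4, 29]
      N4 x:[35,36] y:[39,41] z:[112/3,113/3] -> miss, prune
      N29 x:[71/2,77/2] y:[75/2,38] z:[110/3,115/3] -> hit [75/2,38] leaf, test {P18@t=75/2}
    N23 x:[27,59/2] y:[73/2,79/2] z:[112/3,116/3] -> miss, prune
    N24 x:[49/2,27] y:[87/2,89/2] z:[115/3,116/3] -> miss, prune

order=[0, 8, 9, 12, 28, 11, 21, 4, 29, 23, 24]  |boxes|=11  |leaves|=1  hit=P18

== RESULT ==
11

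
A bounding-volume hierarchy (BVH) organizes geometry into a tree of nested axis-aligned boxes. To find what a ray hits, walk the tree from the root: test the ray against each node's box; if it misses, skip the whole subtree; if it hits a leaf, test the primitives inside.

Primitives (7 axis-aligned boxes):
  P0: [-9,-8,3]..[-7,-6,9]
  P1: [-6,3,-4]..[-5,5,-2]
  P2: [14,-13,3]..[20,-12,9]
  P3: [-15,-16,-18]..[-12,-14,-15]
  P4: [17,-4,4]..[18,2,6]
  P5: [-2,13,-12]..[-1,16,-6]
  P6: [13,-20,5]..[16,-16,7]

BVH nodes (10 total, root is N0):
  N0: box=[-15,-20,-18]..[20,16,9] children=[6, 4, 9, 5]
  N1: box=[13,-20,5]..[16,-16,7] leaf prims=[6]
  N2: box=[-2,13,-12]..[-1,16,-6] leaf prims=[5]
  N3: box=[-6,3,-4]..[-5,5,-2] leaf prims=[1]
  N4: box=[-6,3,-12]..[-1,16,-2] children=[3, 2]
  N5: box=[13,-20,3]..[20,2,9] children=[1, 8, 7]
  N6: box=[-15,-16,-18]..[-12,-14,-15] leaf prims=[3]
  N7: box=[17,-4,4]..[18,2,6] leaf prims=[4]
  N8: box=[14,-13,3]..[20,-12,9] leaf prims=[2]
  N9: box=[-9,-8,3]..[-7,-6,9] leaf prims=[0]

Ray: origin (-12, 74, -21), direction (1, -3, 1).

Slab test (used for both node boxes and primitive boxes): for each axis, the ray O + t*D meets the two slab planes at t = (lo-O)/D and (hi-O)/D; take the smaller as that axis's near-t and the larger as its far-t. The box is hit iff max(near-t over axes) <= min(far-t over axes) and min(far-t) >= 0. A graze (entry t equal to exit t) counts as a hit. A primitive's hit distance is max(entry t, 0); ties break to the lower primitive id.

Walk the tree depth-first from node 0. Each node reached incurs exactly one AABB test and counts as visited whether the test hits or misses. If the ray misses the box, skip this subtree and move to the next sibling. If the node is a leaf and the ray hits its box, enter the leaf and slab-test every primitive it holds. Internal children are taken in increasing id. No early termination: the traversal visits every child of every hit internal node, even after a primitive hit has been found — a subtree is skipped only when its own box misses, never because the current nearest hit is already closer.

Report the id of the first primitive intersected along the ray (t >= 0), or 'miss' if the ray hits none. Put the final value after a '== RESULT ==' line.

Trace the traversal:
N0 x:[-3,32] y:[58/3,94/3] z:[3,30] -> hit [58/3,30], descend [4, 5, 6, 9]
  N4 x:[6,11] y:[58/3,71/3] z:[9,19] -> miss, prune
  N5 x:[25,32] y:[24,94/3] z:[24,30] -> hit [25,30], descend [1, 7, 8]
    N1 x:[25,28] y:[30,94/3] z:[26,28] -> miss, prune
    N7 x:[29,30] y:[24,26] z:[25,27] -> miss, prune
    N8 x:[26,32] y:[86/3,29] z:[24,30] -> hit [86/3,29] leaf, test {P2@t=86/3}
  N6 x:[-3,0] y:[88/3,30] z:[3,6] -> miss, prune
  N9 x:[3,5] y:[80/3,82/3] z:[24,30] -> miss, prune

Summary -> nodes [0, 4, 5, 1, 7, 8, 6, 9]; box-tests=8; leaf-entries=1; first=P2

== RESULT ==
2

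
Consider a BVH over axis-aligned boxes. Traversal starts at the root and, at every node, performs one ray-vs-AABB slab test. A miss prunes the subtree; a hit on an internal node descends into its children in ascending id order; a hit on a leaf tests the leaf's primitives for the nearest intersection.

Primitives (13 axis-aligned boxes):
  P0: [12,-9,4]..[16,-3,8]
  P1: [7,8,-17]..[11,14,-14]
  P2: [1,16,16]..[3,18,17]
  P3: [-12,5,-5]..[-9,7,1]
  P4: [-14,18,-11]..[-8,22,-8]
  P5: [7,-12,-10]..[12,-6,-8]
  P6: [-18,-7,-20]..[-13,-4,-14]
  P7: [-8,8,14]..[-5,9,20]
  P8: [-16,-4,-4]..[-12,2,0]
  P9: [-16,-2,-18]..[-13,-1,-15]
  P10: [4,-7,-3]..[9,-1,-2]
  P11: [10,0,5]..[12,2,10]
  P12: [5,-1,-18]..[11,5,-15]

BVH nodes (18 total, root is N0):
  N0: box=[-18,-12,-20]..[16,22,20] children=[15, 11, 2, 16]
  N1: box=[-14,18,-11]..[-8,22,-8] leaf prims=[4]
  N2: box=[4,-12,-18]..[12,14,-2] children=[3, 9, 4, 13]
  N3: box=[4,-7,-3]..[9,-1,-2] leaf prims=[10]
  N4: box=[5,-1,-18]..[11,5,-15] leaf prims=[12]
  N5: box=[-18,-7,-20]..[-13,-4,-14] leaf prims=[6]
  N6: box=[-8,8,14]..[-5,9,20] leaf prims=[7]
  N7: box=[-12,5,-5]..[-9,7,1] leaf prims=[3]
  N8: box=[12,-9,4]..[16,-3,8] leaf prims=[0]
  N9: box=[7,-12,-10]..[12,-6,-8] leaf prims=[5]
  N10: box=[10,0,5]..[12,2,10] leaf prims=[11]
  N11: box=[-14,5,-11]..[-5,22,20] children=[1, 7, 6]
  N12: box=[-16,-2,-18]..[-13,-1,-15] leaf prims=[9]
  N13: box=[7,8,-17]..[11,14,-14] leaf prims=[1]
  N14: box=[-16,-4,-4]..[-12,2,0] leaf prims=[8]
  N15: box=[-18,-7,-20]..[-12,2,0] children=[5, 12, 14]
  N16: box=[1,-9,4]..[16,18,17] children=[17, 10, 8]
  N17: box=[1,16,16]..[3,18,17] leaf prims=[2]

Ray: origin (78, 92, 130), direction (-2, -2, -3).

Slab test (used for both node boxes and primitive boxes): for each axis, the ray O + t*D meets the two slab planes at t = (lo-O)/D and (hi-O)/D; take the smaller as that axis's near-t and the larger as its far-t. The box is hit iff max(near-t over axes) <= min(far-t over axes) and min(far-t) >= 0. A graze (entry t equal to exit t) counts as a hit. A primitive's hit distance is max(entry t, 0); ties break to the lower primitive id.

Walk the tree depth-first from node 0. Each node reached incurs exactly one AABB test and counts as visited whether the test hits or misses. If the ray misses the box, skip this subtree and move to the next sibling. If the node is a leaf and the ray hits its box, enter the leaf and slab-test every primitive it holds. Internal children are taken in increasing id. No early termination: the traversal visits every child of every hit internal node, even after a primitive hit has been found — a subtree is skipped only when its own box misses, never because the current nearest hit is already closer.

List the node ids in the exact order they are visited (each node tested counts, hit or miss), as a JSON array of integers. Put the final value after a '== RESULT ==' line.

Traverse from the root:
N0 x:[31,48] y:[35,52] z:[110/3,50] -> hit [110/3,48], descend [2, 11, 15, 16]
  N2 x:[33,37] y:[39,52] z:[44,148/3] -> miss, prune
  N11 x:[83/2,46] y:[35,87/2] z:[110/3,47] -> hit [83/2,87/2], descend [1, 6, 7]
    N1 x:[43,46] y:[35,37] z:[46,47] -> miss, prune
    N6 x:[83/2,43] y:[83/2,42] z:[110/3,116/3] -> miss, prune
    N7 x:[87/2,45] y:[85/2,87/2] z:[43,45] -> hit [87/2,87/2] leaf, test {P3@t=87/2}
  N15 x:[45,48] y:[45,99/2] z:[130/3,50] -> hit [45,48], descend [5, 12, 14]
    N5 x:[91/2,48] y:[48,99/2] z:[48,50] -> hit [48,48] leaf, test {P6@t=48}
    N12 x:[91/2,47] y:[93/2,47] z:[145/3,148/3] -> miss, prune
    N14 x:[45,47] y:[45,48] z:[130/3,134/3] -> miss, prune
  N16 x:[31,77/2] y:[37,101/2] z:[113/3,42] -> hit [113/3,77/2], descend [8, 10, 17]
    N8 x:[31,33] y:[95/2,101/2] z:[122/3,42] -> miss, prune
    N10 x:[33,34] y:[45,46] z:[40,125/3] -> miss, prune
    N17 x:[75/2,77/2] y:[37,38] z:[113/3,38] -> hit [113/3,38] leaf, test {P2@t=113/3}

14 AABB tests over nodes [0, 2, 11, 1, 6, 7, 15, 5, 12, 14, 16, 8, 10, 17]; 3 leaves entered; closest P2.

== RESULT ==
[0, 2, 11, 1, 6, 7, 15, 5, 12, 14, 16, 8, 10, 17]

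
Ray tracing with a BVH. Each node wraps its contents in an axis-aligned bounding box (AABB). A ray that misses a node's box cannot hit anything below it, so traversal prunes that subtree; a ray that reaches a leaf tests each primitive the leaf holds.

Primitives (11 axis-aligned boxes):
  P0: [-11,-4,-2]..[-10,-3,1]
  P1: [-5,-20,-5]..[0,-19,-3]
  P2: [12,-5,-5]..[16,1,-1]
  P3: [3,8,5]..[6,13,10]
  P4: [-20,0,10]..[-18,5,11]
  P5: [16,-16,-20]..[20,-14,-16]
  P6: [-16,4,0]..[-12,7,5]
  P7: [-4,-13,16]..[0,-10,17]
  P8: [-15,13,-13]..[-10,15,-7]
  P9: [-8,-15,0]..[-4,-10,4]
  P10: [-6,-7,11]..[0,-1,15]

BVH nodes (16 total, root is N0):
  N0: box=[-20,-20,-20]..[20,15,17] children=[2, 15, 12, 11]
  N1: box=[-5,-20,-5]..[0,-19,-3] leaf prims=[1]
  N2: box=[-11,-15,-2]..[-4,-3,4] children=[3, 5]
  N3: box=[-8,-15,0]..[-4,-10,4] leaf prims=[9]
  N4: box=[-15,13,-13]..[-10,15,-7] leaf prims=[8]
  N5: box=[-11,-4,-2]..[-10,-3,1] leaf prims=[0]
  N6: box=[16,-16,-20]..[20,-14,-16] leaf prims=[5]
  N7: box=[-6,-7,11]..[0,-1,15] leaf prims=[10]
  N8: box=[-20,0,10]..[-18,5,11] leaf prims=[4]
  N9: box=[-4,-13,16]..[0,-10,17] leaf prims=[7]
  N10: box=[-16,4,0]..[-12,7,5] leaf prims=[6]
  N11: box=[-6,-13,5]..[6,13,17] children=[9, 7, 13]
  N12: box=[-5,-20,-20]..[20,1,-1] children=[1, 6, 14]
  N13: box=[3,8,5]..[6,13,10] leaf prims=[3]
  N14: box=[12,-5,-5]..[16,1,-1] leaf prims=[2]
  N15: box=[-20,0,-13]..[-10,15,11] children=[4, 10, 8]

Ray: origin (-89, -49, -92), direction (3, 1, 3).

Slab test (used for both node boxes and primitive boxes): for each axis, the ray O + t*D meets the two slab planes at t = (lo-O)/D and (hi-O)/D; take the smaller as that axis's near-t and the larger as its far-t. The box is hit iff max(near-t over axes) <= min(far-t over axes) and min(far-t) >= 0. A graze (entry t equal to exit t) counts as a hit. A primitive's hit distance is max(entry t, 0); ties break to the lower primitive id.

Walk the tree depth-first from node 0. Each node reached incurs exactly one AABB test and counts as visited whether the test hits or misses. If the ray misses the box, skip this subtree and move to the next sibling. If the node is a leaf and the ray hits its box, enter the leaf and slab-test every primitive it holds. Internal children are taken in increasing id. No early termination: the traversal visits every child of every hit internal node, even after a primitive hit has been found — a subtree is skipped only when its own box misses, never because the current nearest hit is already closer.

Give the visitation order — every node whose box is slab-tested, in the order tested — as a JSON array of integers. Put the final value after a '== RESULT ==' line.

Trace the traversal:
N0 x:[23,109/3] y:[29,64] z:[24,109/3] -> hit [29,109/3], descend [2, 11, 12, 15]
  N2 x:[26,85/3] y:[34,46] z:[30,32] -> miss, prune
  N11 x:[83/3,95/3] y:[36,62] z:[97/3,109/3] -> miss, prune
  N12 x:[28,109/3] y:[29,50] z:[24,91/3] -> hit [29,91/3], descend [1, 6, 14]
    N1 x:[28,89/3] y:[29,30] z:[29,89/3] -> hit [29,89/3] leaf, test {P1@t=29}
    N6 x:[35,109/3] y:[33,35] z:[24,76/3] -> miss, prune
    N14 x:[101/3,35] y:[44,50] z:[29,91/3] -> miss, prune
  N15 x:[23,79/3] y:[49,64] z:[79/3,103/3] -> miss, prune

Visited [0, 2, 11, 12, 1, 6, 14, 15]. Tests: 8 box, 1 leaf. Nearest: P1.

== RESULT ==
[0, 2, 11, 12, 1, 6, 14, 15]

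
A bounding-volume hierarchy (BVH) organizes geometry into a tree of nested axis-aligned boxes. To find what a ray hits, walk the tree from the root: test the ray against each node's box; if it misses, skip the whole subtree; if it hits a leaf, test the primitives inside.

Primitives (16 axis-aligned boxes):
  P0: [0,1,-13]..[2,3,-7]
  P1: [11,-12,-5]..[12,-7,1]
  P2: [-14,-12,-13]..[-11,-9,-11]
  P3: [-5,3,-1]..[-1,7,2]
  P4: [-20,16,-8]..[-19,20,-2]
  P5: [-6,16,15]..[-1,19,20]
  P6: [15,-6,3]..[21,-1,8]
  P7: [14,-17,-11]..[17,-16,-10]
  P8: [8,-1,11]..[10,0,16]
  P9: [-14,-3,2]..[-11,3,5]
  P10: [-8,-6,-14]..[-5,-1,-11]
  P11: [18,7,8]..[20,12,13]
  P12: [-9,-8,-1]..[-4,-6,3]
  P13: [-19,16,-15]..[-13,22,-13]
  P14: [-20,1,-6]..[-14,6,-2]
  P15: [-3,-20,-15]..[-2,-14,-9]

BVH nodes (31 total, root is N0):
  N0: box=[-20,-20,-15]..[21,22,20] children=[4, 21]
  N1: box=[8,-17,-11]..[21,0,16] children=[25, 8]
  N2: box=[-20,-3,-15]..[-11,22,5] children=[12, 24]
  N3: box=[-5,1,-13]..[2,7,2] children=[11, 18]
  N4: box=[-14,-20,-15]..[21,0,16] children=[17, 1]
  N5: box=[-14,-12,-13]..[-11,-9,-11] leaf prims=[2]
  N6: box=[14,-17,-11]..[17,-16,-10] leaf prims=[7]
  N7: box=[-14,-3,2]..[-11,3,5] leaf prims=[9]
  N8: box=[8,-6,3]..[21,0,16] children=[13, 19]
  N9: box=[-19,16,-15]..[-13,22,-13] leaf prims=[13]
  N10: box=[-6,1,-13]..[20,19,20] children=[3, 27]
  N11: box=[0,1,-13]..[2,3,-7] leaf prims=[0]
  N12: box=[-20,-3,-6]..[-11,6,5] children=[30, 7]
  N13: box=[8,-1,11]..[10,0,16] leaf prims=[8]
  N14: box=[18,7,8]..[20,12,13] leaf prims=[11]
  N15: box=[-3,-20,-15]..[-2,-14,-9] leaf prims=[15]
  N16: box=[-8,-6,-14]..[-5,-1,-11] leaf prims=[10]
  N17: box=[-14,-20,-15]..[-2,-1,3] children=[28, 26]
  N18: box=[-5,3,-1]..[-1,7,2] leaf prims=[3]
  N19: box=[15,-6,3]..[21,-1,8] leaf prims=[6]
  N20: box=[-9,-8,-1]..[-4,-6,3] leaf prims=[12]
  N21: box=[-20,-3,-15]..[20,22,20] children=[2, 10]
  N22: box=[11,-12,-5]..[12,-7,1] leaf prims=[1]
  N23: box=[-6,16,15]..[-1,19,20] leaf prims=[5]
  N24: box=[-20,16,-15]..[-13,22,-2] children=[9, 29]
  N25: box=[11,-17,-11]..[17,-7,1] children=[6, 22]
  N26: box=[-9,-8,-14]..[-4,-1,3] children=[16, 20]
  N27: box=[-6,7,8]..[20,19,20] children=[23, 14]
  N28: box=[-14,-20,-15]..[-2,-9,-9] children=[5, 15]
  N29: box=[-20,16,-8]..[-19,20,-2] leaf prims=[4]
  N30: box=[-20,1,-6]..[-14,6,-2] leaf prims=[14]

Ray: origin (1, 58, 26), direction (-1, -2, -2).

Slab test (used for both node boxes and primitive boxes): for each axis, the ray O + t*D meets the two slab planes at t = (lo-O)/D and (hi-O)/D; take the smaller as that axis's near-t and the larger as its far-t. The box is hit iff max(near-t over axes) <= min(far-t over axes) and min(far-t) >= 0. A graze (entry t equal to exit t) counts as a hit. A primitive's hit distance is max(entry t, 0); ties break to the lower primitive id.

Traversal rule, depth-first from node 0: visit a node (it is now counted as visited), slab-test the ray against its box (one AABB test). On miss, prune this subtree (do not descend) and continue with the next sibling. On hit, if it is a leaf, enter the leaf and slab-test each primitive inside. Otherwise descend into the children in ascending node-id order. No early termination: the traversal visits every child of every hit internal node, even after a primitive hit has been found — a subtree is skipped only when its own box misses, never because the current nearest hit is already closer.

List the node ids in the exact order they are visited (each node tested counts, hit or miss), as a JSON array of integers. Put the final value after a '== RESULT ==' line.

Traverse from the root:
N0 x:[-20,21] y:[18,39] z:[3,41/2] -> hit [18,41/2], descend [4, 21]
  N4 x:[-20,15] y:[29,39] z:[5,41/2] -> miss, prune
  N21 x:[-19,21] y:[18,61/2] z:[3,41/2] -> hit [18,41/2], descend [2, 10]
    N2 x:[12,21] y:[18,61/2] z:[21/2,41/2] -> hit [18,41/2], descend [12, 24]
      N12 x:[12,21] y:[26,61/2] z:[21/2,16] -> miss, prune
      N24 x:[14,21] y:[18,21] z:[14,41/2] -> hit [18,41/2], descend [9, 29]
        N9 x:[14,20] y:[18,21] z:[39/2,41/2] -> hit [39/2,20] leaf, test {P13@t=39/2}
        N29 x:[20,21] y:[19,21] z:[14,17] -> miss, prune
    N10 x:[-19,7] y:[39/2,57/2] z:[3,39/2] -> miss, prune

Visited [0, 4, 21, 2, 12, 24, 9, 29, 10]. Tests: 9 box, 1 leaf. Nearest: P13.

== RESULT ==
[0, 4, 21, 2, 12, 24, 9, 29, 10]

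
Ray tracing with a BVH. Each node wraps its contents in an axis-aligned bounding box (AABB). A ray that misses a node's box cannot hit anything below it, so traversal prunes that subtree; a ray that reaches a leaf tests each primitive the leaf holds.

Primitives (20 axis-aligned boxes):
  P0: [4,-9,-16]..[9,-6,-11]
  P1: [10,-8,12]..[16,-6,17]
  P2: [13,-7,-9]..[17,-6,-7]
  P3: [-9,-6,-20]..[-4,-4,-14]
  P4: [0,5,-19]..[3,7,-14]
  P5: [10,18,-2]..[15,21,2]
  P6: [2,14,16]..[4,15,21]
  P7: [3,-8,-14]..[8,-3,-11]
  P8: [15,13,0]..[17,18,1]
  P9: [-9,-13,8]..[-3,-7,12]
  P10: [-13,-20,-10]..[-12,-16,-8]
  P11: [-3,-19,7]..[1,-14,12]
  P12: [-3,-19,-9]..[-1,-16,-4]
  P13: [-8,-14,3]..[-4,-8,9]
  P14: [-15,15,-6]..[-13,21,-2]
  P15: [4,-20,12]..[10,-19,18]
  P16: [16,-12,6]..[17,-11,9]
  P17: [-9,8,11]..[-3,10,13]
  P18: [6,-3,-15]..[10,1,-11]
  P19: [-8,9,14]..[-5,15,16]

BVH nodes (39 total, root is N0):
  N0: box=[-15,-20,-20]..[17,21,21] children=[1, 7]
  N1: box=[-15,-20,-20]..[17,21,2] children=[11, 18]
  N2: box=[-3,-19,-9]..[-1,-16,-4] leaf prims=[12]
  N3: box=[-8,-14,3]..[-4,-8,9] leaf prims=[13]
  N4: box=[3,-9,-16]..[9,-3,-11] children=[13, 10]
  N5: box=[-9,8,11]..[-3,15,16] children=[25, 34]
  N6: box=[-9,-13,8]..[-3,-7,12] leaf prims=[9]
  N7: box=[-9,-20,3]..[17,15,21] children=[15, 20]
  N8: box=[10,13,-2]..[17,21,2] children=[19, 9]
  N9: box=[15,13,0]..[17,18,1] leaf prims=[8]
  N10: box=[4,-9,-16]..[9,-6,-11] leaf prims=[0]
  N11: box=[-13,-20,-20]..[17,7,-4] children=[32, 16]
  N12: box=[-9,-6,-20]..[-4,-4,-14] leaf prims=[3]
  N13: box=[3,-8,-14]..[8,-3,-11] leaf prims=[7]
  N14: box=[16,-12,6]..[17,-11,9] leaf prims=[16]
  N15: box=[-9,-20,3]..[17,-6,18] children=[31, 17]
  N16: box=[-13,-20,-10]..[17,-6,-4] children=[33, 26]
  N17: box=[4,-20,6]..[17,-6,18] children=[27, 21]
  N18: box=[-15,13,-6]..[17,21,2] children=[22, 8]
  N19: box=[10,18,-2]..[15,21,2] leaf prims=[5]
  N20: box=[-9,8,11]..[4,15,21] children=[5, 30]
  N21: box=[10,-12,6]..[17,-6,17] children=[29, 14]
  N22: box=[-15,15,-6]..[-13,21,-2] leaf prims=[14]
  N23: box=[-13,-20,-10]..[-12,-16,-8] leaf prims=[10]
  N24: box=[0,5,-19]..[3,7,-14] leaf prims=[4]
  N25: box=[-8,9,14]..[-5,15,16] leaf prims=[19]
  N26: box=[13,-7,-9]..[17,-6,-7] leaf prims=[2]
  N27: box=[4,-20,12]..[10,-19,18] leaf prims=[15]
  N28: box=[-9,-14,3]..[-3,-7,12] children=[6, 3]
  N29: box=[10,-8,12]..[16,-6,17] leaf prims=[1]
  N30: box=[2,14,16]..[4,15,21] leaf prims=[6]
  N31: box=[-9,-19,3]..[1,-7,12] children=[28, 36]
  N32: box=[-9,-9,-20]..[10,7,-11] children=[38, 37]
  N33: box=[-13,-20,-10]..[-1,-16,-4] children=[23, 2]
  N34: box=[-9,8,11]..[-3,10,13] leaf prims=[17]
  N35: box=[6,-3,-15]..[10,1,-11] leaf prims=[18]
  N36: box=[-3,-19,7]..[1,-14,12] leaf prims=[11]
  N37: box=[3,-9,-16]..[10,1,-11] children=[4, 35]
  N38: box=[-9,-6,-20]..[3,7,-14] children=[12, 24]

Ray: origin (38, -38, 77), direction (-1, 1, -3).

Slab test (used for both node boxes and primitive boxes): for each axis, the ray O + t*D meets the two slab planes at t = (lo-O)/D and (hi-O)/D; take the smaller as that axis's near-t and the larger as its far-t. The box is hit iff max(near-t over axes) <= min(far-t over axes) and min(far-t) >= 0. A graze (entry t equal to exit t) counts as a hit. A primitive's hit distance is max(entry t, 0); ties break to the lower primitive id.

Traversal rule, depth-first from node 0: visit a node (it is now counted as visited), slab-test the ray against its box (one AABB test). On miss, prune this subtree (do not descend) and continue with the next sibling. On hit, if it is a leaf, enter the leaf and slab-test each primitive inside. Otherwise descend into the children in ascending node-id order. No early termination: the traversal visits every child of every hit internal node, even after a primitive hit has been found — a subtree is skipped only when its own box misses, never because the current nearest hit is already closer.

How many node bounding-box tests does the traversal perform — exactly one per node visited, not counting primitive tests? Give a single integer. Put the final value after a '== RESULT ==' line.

Traverse from the root:
N0 x:[21,53] y:[18,59] z:[56/3,97/3] -> hit [21,97/3], descend [1, 7]
  N1 x:[21,53] y:[18,59] z:[25,97/3] -> hit [25,97/3], descend [11, 18]
    N11 x:[21,51] y:[18,45] z:[27,97/3] -> hit [27,97/3], descend [16, 32]
      N16 x:[21,51] y:[18,32] z:[27,29] -> hit [27,29], descend [26, 33]
        N26 x:[21,25] y:[31,32] z:[28,86/3] -> miss, prune
        N33 x:[39,51] y:[18,22] z:[27,29] -> miss, prune
      N32 x:[28,47] y:[29,45] z:[88/3,97/3] -> hit [88/3,97/3], descend [37, 38]
        N37 x:[28,35] y:[29,39] z:[88/3,31] -> hit [88/3,31], descend [4, 35]
          N4 x:[29,35] y:[29,35] z:[88/3,31] -> hit [88/3,31], descend [10, 13]
            N10 x:[29,34] y:[29,32] z:[88/3,31] -> hit [88/3,31] leaf, test {P0@t=88/3}
            N13 x:[30,35] y:[30,35] z:[88/3,91/3] -> hit [30,91/3] leaf, test {P7@t=30}
          N35 x:[28,32] y:[35,39] z:[88/3,92/3] -> miss, prune
        N38 x:[35,47] y:[32,45] z:[91/3,97/3] -> miss, prune
    N18 x:[21,53] y:[51,59] z:[25,83/3] -> miss, prune
  N7 x:[21,47] y:[18,53] z:[56/3,74/3] -> hit [21,74/3], descend [15, 20]
    N15 x:[21,47] y:[18,32] z:[59/3,74/3] -> hit [21,74/3], descend [17, 31]
      N17 x:[21,34] y:[18,32] z:[59/3,71/3] -> hit [21,71/3], descend [21, 27]
        N21 x:[21,28] y:[26,32] z:[20,71/3] -> miss, prune
        N27 x:[28,34] y:[18,19] z:[59/3,65/3] -> miss, prune
      N31 x:[37,47] y:[19,31] z:[65/3,74/3] -> miss, prune
    N20 x:[34,47] y:[46,53] z:[56/3,22] -> miss, prune

Visited [0, 1, 11, 16, 26, 33, 32, 37, 4, 10, 13, 35, 38, 18, 7, 15, 17, 21, 27, 31, 20]. Tests: 21 box, 2 leaf. Nearest: P0.

== RESULT ==
21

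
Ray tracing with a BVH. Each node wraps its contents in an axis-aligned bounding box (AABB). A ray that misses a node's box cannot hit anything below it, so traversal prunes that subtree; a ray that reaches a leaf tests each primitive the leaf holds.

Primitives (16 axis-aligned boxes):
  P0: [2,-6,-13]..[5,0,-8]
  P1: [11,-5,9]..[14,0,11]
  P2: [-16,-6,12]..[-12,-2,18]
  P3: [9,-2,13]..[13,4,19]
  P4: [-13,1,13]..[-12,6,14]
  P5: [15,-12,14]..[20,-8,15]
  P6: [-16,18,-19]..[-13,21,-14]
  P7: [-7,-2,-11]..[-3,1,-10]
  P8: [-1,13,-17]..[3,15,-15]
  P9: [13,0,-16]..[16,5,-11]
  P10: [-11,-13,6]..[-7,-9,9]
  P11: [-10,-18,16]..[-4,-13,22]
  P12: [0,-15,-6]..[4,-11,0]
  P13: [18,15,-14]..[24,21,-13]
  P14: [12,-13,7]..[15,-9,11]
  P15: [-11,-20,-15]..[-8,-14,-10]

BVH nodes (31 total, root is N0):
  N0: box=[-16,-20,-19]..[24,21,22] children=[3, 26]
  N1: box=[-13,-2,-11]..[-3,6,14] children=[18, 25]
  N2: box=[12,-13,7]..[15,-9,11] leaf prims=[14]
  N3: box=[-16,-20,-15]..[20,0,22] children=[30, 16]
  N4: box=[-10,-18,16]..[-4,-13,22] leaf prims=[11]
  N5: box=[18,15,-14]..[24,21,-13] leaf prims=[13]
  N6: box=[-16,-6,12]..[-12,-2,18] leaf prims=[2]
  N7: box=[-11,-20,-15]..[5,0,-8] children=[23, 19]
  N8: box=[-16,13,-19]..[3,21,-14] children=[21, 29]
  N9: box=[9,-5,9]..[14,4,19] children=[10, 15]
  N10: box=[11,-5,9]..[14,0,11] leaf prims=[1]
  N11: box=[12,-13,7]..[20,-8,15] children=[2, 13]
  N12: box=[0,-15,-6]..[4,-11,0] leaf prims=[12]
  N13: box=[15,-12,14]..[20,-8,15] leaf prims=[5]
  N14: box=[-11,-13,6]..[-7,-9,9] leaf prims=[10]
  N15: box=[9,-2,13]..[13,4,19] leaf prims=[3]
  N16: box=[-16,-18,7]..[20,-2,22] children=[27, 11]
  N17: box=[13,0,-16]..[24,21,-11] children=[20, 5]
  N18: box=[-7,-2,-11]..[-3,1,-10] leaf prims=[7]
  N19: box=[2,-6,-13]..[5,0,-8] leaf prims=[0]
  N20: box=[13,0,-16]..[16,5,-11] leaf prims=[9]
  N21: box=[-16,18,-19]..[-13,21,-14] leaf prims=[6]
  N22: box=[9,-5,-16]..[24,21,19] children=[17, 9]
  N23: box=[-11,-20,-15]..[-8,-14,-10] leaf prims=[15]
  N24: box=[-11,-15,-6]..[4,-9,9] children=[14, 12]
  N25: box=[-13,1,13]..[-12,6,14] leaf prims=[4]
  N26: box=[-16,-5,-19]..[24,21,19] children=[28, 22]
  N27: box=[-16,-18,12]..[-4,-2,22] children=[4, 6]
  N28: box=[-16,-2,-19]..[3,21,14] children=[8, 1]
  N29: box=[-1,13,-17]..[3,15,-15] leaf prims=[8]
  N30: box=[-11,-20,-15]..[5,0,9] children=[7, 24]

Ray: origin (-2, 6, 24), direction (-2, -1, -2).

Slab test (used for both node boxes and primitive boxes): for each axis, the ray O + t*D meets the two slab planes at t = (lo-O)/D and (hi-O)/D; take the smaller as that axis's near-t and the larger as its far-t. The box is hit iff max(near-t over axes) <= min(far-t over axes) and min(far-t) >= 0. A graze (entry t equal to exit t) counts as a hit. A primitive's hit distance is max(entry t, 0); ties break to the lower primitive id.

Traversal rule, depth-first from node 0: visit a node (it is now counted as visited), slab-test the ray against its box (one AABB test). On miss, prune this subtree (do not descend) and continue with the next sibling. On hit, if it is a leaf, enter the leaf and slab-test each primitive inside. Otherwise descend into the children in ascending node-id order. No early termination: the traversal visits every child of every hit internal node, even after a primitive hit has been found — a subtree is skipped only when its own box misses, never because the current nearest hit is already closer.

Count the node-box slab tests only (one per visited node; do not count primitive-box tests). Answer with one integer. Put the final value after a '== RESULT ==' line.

Walk:
N0 x:[-13,7] y:[-15,26] z:[1,43/2] -> hit [1,7], descend [3, 26]
  N3 x:[-11,7] y:[6,26] z:[1,39/2] -> hit [6,7], descend [16, 30]
    N16 x:[-11,7] y:[8,24] z:[1,17/2] -> miss, prune
    N30 x:[-7/2,9/2] y:[6,26] z:[15/2,39/2] -> miss, prune
  N26 x:[-13,7] y:[-15,11] z:[5/2,43/2] -> hit [5/2,7], descend [22, 28]
    N22 x:[-13,-11/2] y:[-15,11] z:[5/2,20] -> miss, prune
    N28 x:[-5/2,7] y:[-15,8] z:[5,43/2] -> hit [5,7], descend [1, 8]
      N1 x:[1/2,11/2] y:[0,8] z:[5,35/2] -> hit [5,11/2], descend [18, 25]
        N18 x:[1/2,5/2] y:[5,8] z:[17,35/2] -> miss, prune
        N25 x:[5,11/2] y:[0,5] z:[5,11/2] -> hit [5,5] leaf, test {P4@t=5}
      N8 x:[-5/2,7] y:[-15,-7] z:[19,43/2] -> miss, prune

11 AABB tests over nodes [0, 3, 16, 30, 26, 22, 28, 1, 18, 25, 8]; 1 leaf entered; closest P4.

== RESULT ==
11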